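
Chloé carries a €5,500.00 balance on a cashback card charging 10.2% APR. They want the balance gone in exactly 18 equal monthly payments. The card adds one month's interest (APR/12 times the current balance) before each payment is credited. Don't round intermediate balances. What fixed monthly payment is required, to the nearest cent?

Monthly rate r = 10.2%/12 = 0.85% = 0.0085.
Level-payment amortization: P = B₀·r / (1 − (1+r)^(−n)) = 5500.00·0.0085 / (1 − 1.0085^(−18)).
Denominator 1 − (1+r)^(−18) = 0.141315242.
P = 46.75 / 0.141315242 ≈ 330.82.

€330.82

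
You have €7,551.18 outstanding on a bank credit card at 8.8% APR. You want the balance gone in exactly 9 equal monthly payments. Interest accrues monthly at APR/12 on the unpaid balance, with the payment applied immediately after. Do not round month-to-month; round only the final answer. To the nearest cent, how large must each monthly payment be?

€870.08

Monthly rate r = 8.8%/12 = 0.733333% = 0.00733333.
Level-payment amortization: P = B₀·r / (1 − (1+r)^(−n)) = 7551.18·0.00733333 / (1 − 1.00733^(−9)).
Denominator 1 − (1+r)^(−9) = 0.0636436664.
P = 55.3753 / 0.0636436664 ≈ 870.08.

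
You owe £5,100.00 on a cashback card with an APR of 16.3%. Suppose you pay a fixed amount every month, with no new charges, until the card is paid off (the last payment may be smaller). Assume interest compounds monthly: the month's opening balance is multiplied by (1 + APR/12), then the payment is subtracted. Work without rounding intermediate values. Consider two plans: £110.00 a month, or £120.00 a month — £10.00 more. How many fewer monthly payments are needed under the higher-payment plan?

10 fewer payments

Monthly rate r = 16.3%/12 = 1.35833% = 0.0135833.
At £110.00/mo: n = ⌈−ln(1 − rB₀/P)/ln(1+r)⌉ = 74 payments (last £71.34); total interest = total paid − £5,100.00 = £3,001.34.
At £120.00/mo: 64 payments (last £98.69); total interest £2,558.69.
Payments saved = 74 − 64 = 10.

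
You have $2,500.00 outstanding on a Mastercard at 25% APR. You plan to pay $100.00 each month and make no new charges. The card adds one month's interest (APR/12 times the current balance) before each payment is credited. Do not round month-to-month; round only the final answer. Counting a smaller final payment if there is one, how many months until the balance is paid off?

Monthly rate r = 25%/12 = 2.08333% = 0.0208333.
Recurrence: B ← B·(1+r) − $100.00.
Month 1: interest $52.08; balance after payment $2,452.08.
Month 2: interest $51.09; balance after payment $2,403.17.
Closed form: n = −ln(1 − rB₀/P)/ln(1+r) = −ln(0.47917)/ln(1.02083) ≈ 35.681, so the balance reaches zero during payment 36.

36 payments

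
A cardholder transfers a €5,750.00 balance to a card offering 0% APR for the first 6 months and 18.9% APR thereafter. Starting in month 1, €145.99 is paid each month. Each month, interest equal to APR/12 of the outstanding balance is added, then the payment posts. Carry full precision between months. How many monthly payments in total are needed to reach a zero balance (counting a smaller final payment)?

Promo months 1–6 at r₀ = 0%/12 = 0; months 7+ at r₁ = 18.9%/12 = 0.01575.
After month 6 (no interest yet): B = €5,750.00 − 6·€145.99 = €4,874.06.
Then at r₁ with €145.99/mo: n₂ = −ln(1 − r₁·B/P)/ln(1+r₁) ≈ 47.75 → 48 more payments.

54 months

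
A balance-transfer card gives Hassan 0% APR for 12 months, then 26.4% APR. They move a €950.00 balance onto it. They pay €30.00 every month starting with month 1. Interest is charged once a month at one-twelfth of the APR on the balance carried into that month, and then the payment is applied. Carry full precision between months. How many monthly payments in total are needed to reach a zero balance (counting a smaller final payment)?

39 payments

Promo months 1–12 at r₀ = 0%/12 = 0; months 13+ at r₁ = 26.4%/12 = 0.022.
After month 12 (no interest yet): B = €950.00 − 12·€30.00 = €590.00.
Then at r₁ with €30.00/mo: n₂ = −ln(1 − r₁·B/P)/ln(1+r₁) ≈ 26.05 → 27 more payments.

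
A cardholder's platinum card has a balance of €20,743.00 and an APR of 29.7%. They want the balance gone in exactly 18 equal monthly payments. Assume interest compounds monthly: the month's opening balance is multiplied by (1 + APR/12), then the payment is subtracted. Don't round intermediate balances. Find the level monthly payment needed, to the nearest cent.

Monthly rate r = 29.7%/12 = 2.475% = 0.02475.
Level-payment amortization: P = B₀·r / (1 − (1+r)^(−n)) = 20743.00·0.02475 / (1 − 1.02475^(−18)).
Denominator 1 − (1+r)^(−18) = 0.356012683.
P = 513.389 / 0.356012683 ≈ 1442.05.

€1,442.05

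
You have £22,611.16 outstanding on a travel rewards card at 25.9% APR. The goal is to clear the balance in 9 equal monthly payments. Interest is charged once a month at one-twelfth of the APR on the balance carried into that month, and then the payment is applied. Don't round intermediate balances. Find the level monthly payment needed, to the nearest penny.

Monthly rate r = 25.9%/12 = 2.15833% = 0.0215833.
Level-payment amortization: P = B₀·r / (1 − (1+r)^(−n)) = 22611.16·0.0215833 / (1 − 1.02158^(−9)).
Denominator 1 − (1+r)^(−9) = 0.17484448.
P = 488.024 / 0.17484448 ≈ 2791.19.

£2,791.19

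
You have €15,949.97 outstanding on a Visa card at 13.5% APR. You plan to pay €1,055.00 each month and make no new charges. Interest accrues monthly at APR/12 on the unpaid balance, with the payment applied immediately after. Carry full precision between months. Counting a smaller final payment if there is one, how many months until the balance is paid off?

Monthly rate r = 13.5%/12 = 1.125% = 0.01125.
Recurrence: B ← B·(1+r) − €1,055.00.
Month 1: interest €179.44; balance after payment €15,074.41.
Month 2: interest €169.59; balance after payment €14,188.99.
Closed form: n = −ln(1 − rB₀/P)/ln(1+r) = −ln(0.82992)/ln(1.01125) ≈ 16.665, so the balance reaches zero during payment 17.

17 payments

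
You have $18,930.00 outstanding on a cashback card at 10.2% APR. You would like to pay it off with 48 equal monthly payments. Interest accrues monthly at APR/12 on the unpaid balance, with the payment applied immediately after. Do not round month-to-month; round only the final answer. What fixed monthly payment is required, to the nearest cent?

$481.93

Monthly rate r = 10.2%/12 = 0.85% = 0.0085.
Level-payment amortization: P = B₀·r / (1 − (1+r)^(−n)) = 18930.00·0.0085 / (1 − 1.0085^(−48)).
Denominator 1 − (1+r)^(−48) = 0.333873551.
P = 160.905 / 0.333873551 ≈ 481.93.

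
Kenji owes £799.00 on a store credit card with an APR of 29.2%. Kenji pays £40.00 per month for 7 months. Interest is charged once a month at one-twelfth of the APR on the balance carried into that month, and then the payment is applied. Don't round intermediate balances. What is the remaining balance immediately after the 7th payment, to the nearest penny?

£644.15

Monthly rate r = 29.2%/12 = 2.43333% = 0.0243333.
Each month: B ← B·(1+r) − £40.00.
Month 1: interest £19.44; balance after payment £778.44.
Month 2: interest £18.94; balance after payment £757.38.
Month 3: interest £18.43; balance after payment £735.81.
Month 4: interest £17.90; balance after payment £713.72.
Month 5: interest £17.37; balance after payment £691.09.
Month 6: interest £16.82; balance after payment £667.90.
Month 7: interest £16.25; balance after payment £644.15.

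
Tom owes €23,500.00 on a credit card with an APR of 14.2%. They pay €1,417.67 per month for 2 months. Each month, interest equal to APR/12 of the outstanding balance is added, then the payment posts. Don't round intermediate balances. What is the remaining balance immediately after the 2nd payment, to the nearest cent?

€21,207.34

Monthly rate r = 14.2%/12 = 1.18333% = 0.0118333.
Each month: B ← B·(1+r) − €1,417.67.
Month 1: interest €278.08; balance after payment €22,360.41.
Month 2: interest €264.60; balance after payment €21,207.34.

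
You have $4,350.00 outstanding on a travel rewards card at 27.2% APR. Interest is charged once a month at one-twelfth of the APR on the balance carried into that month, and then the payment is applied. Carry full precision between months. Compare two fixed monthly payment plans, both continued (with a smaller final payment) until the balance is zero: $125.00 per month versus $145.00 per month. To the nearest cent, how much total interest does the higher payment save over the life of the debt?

$1,300.69

Monthly rate r = 27.2%/12 = 2.26667% = 0.0226667.
At $125.00/mo: n = ⌈−ln(1 − rB₀/P)/ln(1+r)⌉ = 70 payments (last $47.24); total interest = total paid − $4,350.00 = $4,322.24.
At $145.00/mo: 51 payments (last $121.55); total interest $3,021.55.
Interest saved = $4,322.24 − $3,021.55 = $1,300.69.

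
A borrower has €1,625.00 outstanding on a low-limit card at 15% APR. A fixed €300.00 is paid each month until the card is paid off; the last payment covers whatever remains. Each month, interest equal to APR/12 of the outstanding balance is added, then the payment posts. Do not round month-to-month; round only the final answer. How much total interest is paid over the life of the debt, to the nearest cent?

Monthly rate r = 15%/12 = 1.25% = 0.0125.
Payoff takes n = ⌈−ln(1 − rB₀/P)/ln(1+r)⌉ = ⌈5.644⌉ = 6 payments; the last is €193.55.
Total paid = 5·€300.00 + €193.55 = €1,693.55.
Total interest = total paid − principal = €1,693.55 − €1,625.00 = €68.55.

€68.55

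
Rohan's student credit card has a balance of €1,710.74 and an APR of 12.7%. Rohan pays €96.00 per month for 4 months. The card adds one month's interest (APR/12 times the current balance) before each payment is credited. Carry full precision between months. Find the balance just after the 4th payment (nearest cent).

Monthly rate r = 12.7%/12 = 1.05833% = 0.0105833.
Each month: B ← B·(1+r) − €96.00.
Month 1: interest €18.11; balance after payment €1,632.85.
Month 2: interest €17.28; balance after payment €1,554.13.
Month 3: interest €16.45; balance after payment €1,474.57.
Month 4: interest €15.61; balance after payment €1,394.18.

€1,394.18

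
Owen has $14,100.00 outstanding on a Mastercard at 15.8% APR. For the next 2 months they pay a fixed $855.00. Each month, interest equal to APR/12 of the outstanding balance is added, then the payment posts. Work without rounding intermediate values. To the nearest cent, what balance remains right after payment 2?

$12,752.49

Monthly rate r = 15.8%/12 = 1.31667% = 0.0131667.
Each month: B ← B·(1+r) − $855.00.
Month 1: interest $185.65; balance after payment $13,430.65.
Month 2: interest $176.84; balance after payment $12,752.49.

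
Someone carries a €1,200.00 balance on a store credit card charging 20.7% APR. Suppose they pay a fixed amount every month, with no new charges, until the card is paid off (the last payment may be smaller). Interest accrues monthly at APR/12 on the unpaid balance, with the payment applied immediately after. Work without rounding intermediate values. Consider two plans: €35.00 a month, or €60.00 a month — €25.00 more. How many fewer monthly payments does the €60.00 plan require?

28 fewer payments

Monthly rate r = 20.7%/12 = 1.725% = 0.01725.
At €35.00/mo: n = ⌈−ln(1 − rB₀/P)/ln(1+r)⌉ = 53 payments (last €11.81); total interest = total paid − €1,200.00 = €631.81.
At €60.00/mo: 25 payments (last €44.48); total interest €284.48.
Payments saved = 53 − 25 = 28.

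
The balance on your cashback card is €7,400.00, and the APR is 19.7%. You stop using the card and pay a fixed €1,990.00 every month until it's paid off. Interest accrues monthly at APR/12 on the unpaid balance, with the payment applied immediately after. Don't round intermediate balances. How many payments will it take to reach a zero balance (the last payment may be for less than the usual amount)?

4 payments

Monthly rate r = 19.7%/12 = 1.64167% = 0.0164167.
Recurrence: B ← B·(1+r) − €1,990.00.
Month 1: interest €121.48; balance after payment €5,531.48.
Month 2: interest €90.81; balance after payment €3,632.29.
Month 3: interest €59.63; balance after payment €1,701.92.
Month 4: interest €27.94; balance after payment €0.00.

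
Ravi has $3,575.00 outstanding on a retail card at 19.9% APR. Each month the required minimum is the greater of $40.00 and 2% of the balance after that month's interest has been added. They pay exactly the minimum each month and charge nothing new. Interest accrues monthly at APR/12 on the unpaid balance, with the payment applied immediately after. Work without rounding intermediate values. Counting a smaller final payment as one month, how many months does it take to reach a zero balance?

262 months

Monthly rate r = 19.9%/12 = 1.65833% = 0.0165833.
While 2% of the post-interest balance exceeds $40.00, each month B ← (B·(1+r))·(1 − 0.02), i.e. B shrinks by the factor (1+r)·0.98 = 0.99625.
This holds for months 1–160. Entering month 161 the balance is $1,960.31; 2% of the post-interest balance is now below $40.00, so the flat $40.00 minimum applies from here.
From month 161 a fixed $40.00 at rate r clears $1,960.31 in 102 more payments. Total: 160 + 102 = 262 months.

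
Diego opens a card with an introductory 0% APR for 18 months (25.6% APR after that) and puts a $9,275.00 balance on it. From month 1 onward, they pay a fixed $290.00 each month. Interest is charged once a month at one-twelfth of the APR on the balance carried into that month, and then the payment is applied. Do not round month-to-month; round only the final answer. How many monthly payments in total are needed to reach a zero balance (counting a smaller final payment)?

35 months

Promo months 1–18 at r₀ = 0%/12 = 0; months 19+ at r₁ = 25.6%/12 = 0.0213333.
After month 18 (no interest yet): B = $9,275.00 − 18·$290.00 = $4,055.00.
Then at r₁ with $290.00/mo: n₂ = −ln(1 − r₁·B/P)/ln(1+r₁) ≈ 16.78 → 17 more payments.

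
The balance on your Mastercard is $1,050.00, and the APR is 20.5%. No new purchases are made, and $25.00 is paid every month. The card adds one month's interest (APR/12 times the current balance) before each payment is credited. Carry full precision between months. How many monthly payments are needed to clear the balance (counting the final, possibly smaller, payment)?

75 months

Monthly rate r = 20.5%/12 = 1.70833% = 0.0170833.
Recurrence: B ← B·(1+r) − $25.00.
Month 1: interest $17.94; balance after payment $1,042.94.
Month 2: interest $17.82; balance after payment $1,035.75.
Closed form: n = −ln(1 − rB₀/P)/ln(1+r) = −ln(0.2825)/ln(1.01708) ≈ 74.625, so the balance reaches zero during payment 75.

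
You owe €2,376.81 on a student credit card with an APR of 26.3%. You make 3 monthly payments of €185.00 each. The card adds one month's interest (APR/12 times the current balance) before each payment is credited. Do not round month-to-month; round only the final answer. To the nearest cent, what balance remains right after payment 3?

€1,969.28

Monthly rate r = 26.3%/12 = 2.19167% = 0.0219167.
Each month: B ← B·(1+r) − €185.00.
Month 1: interest €52.09; balance after payment €2,243.90.
Month 2: interest €49.18; balance after payment €2,108.08.
Month 3: interest €46.20; balance after payment €1,969.28.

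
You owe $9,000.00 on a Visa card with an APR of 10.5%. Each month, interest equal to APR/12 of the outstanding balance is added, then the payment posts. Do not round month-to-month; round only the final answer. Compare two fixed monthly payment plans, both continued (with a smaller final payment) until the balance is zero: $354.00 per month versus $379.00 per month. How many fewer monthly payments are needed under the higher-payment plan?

2 fewer payments

Monthly rate r = 10.5%/12 = 0.875% = 0.00875.
At $354.00/mo: n = ⌈−ln(1 − rB₀/P)/ln(1+r)⌉ = 29 payments (last $312.34); total interest = total paid − $9,000.00 = $1,224.34.
At $379.00/mo: 27 payments (last $279.19); total interest $1,133.19.
Payments saved = 29 − 27 = 2.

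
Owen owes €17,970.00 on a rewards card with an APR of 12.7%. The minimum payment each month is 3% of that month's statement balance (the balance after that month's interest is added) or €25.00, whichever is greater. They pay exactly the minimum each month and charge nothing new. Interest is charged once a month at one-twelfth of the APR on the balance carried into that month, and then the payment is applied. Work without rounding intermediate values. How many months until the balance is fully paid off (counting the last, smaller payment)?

196 months

Monthly rate r = 12.7%/12 = 1.05833% = 0.0105833.
While 3% of the post-interest balance exceeds €25.00, each month B ← (B·(1+r))·(1 − 0.03), i.e. B shrinks by the factor (1+r)·0.97 = 0.98027.
This holds for months 1–155. Entering month 156 the balance is €818.18; 3% of the post-interest balance is now below €25.00, so the flat €25.00 minimum applies from here.
From month 156 a fixed €25.00 at rate r clears €818.18 in 41 more payments. Total: 155 + 41 = 196 months.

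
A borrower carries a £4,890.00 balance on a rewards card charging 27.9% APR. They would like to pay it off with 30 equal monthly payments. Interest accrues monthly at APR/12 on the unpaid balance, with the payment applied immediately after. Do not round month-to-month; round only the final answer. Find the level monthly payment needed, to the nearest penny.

£228.22

Monthly rate r = 27.9%/12 = 2.325% = 0.02325.
Level-payment amortization: P = B₀·r / (1 − (1+r)^(−n)) = 4890.00·0.02325 / (1 − 1.02325^(−30)).
Denominator 1 − (1+r)^(−30) = 0.498180654.
P = 113.692 / 0.498180654 ≈ 228.22.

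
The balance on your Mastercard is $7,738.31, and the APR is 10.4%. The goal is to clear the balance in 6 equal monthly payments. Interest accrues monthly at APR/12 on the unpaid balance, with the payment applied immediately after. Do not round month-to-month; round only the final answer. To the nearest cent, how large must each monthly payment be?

Monthly rate r = 10.4%/12 = 0.866667% = 0.00866667.
Level-payment amortization: P = B₀·r / (1 − (1+r)^(−n)) = 7738.31·0.00866667 / (1 − 1.00867^(−6)).
Denominator 1 − (1+r)^(−6) = 0.0504584219.
P = 67.0654 / 0.0504584219 ≈ 1329.12.

$1,329.12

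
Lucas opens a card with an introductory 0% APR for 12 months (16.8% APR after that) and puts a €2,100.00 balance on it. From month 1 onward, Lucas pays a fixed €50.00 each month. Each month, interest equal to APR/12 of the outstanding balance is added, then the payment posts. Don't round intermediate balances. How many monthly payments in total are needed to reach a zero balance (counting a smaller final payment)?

52 months

Promo months 1–12 at r₀ = 0%/12 = 0; months 13+ at r₁ = 16.8%/12 = 0.014.
After month 12 (no interest yet): B = €2,100.00 − 12·€50.00 = €1,500.00.
Then at r₁ with €50.00/mo: n₂ = −ln(1 − r₁·B/P)/ln(1+r₁) ≈ 39.18 → 40 more payments.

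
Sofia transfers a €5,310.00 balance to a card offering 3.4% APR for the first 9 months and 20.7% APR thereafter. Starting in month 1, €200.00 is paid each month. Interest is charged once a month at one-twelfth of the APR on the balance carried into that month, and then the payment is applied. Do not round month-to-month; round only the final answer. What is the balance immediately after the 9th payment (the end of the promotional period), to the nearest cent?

Promo months 1–9 at r₀ = 3.4%/12 = 0.00283333; months 10+ at r₁ = 20.7%/12 = 0.01725.
After month 9: iterate B ← B·(1+r₀) − €200.00 for 9 months → €3,626.41.

€3,626.41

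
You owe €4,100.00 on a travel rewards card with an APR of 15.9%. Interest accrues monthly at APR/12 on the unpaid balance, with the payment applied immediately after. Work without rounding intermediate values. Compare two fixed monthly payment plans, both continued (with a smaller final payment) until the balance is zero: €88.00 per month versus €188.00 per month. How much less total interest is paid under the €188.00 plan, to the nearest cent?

Monthly rate r = 15.9%/12 = 1.325% = 0.01325.
At €88.00/mo: n = ⌈−ln(1 − rB₀/P)/ln(1+r)⌉ = 73 payments (last €85.89); total interest = total paid − €4,100.00 = €2,321.89.
At €188.00/mo: 26 payments (last €170.86); total interest €770.86.
Interest saved = €2,321.89 − €770.86 = €1,551.03.

€1,551.03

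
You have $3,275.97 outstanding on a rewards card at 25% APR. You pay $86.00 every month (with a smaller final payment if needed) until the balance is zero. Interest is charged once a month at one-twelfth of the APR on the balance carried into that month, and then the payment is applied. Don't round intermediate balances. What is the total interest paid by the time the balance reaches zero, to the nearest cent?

Monthly rate r = 25%/12 = 2.08333% = 0.0208333.
Payoff takes n = ⌈−ln(1 − rB₀/P)/ln(1+r)⌉ = ⌈76.527⌉ = 77 payments; the last is $45.52.
Total paid = 76·$86.00 + $45.52 = $6,581.52.
Total interest = total paid − principal = $6,581.52 − $3,275.97 = $3,305.55.

$3,305.55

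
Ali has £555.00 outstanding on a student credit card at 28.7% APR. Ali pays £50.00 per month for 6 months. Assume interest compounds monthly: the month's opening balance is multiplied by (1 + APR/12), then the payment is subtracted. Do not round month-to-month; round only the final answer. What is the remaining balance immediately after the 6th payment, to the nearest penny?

Monthly rate r = 28.7%/12 = 2.39167% = 0.0239167.
Each month: B ← B·(1+r) − £50.00.
Month 1: interest £13.27; balance after payment £518.27.
Month 2: interest £12.40; balance after payment £480.67.
Month 3: interest £11.50; balance after payment £442.17.
Month 4: interest £10.58; balance after payment £402.74.
Month 5: interest £9.63; balance after payment £362.37.
Month 6: interest £8.67; balance after payment £321.04.

£321.04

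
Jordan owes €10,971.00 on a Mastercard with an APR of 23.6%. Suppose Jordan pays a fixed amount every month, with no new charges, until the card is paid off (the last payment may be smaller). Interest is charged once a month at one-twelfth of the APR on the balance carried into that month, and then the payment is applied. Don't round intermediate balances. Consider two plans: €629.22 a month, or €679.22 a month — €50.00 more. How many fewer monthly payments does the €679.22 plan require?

2 fewer payments

Monthly rate r = 23.6%/12 = 1.96667% = 0.0196667.
At €629.22/mo: n = ⌈−ln(1 − rB₀/P)/ln(1+r)⌉ = 22 payments (last €354.83); total interest = total paid − €10,971.00 = €2,597.45.
At €679.22/mo: 20 payments (last €426.73); total interest €2,360.91.
Payments saved = 22 − 20 = 2.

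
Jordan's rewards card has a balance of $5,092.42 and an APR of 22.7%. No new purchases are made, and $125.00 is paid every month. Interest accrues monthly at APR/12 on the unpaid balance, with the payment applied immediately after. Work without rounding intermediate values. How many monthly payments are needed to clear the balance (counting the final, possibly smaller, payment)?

Monthly rate r = 22.7%/12 = 1.89167% = 0.0189167.
Recurrence: B ← B·(1+r) − $125.00.
Month 1: interest $96.33; balance after payment $5,063.75.
Month 2: interest $95.79; balance after payment $5,034.54.
Closed form: n = −ln(1 − rB₀/P)/ln(1+r) = −ln(0.22935)/ln(1.01892) ≈ 78.576, so the balance reaches zero during payment 79.

79 payments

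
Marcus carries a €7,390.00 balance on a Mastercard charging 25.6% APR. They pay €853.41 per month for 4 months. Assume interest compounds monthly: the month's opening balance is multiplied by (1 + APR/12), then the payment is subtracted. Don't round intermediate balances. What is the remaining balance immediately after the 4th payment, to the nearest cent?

Monthly rate r = 25.6%/12 = 2.13333% = 0.0213333.
Each month: B ← B·(1+r) − €853.41.
Month 1: interest €157.65; balance after payment €6,694.24.
Month 2: interest €142.81; balance after payment €5,983.64.
Month 3: interest €127.65; balance after payment €5,257.88.
Month 4: interest €112.17; balance after payment €4,516.64.

€4,516.64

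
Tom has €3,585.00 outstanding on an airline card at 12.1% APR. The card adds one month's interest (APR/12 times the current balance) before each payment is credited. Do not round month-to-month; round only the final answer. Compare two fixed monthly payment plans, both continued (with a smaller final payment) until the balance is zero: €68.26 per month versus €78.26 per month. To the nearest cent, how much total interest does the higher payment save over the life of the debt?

€296.67

Monthly rate r = 12.1%/12 = 1.00833% = 0.0100833.
At €68.26/mo: n = ⌈−ln(1 − rB₀/P)/ln(1+r)⌉ = 76 payments (last €11.31); total interest = total paid − €3,585.00 = €1,545.81.
At €78.26/mo: 62 payments (last €60.28); total interest €1,249.14.
Interest saved = €1,545.81 − €1,249.14 = €296.67.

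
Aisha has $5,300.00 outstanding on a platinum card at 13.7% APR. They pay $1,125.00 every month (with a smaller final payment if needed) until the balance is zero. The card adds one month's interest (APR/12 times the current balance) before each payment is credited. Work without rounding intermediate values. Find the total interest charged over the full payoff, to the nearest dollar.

Monthly rate r = 13.7%/12 = 1.14167% = 0.0114167.
Payoff takes n = ⌈−ln(1 − rB₀/P)/ln(1+r)⌉ = ⌈4.870⌉ = 5 payments; the last is $979.62.
Total paid = 4·$1,125.00 + $979.62 = $5,479.62.
Total interest = total paid − principal = $5,479.62 − $5,300.00 = $179.62.

$180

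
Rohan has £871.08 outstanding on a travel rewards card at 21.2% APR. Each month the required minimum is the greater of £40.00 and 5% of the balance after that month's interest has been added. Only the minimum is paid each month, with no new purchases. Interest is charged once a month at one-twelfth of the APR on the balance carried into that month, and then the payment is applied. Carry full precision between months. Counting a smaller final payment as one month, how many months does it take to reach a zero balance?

Monthly rate r = 21.2%/12 = 1.76667% = 0.0176667.
While 5% of the post-interest balance exceeds £40.00, each month B ← (B·(1+r))·(1 − 0.05), i.e. B shrinks by the factor (1+r)·0.95 = 0.96678.
This holds for months 1–4. Entering month 5 the balance is £760.98; 5% of the post-interest balance is now below £40.00, so the flat £40.00 minimum applies from here.
From month 5 a fixed £40.00 at rate r clears £760.98 in 24 more payments. Total: 4 + 24 = 28 months.

28 months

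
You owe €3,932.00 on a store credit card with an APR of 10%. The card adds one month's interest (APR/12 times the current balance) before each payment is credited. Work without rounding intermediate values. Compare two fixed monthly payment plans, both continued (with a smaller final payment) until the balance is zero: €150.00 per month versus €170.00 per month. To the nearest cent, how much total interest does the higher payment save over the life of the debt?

Monthly rate r = 10%/12 = 0.833333% = 0.00833333.
At €150.00/mo: n = ⌈−ln(1 − rB₀/P)/ln(1+r)⌉ = 30 payments (last €105.03); total interest = total paid − €3,932.00 = €523.03.
At €170.00/mo: 26 payments (last €136.25); total interest €454.25.
Interest saved = €523.03 − €454.25 = €68.78.

€68.78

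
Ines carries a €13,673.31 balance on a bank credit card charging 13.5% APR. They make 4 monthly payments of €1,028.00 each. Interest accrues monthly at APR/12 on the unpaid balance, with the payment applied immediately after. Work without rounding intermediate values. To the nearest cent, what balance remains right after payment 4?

€10,117.16

Monthly rate r = 13.5%/12 = 1.125% = 0.01125.
Each month: B ← B·(1+r) − €1,028.00.
Month 1: interest €153.82; balance after payment €12,799.13.
Month 2: interest €143.99; balance after payment €11,915.13.
Month 3: interest €134.05; balance after payment €11,021.17.
Month 4: interest €123.99; balance after payment €10,117.16.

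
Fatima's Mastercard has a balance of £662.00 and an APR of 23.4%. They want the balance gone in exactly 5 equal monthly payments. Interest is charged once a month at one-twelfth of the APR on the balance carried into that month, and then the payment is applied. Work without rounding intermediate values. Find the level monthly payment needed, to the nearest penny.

£140.25

Monthly rate r = 23.4%/12 = 1.95% = 0.0195.
Level-payment amortization: P = B₀·r / (1 − (1+r)^(−n)) = 662.00·0.0195 / (1 − 1.0195^(−5)).
Denominator 1 − (1+r)^(−5) = 0.0920459934.
P = 12.909 / 0.0920459934 ≈ 140.25.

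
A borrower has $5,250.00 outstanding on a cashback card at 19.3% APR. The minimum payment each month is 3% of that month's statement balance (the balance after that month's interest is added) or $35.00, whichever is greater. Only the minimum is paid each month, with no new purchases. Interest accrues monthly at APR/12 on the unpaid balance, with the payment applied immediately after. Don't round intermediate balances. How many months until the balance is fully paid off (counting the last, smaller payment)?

152 months

Monthly rate r = 19.3%/12 = 1.60833% = 0.0160833.
While 3% of the post-interest balance exceeds $35.00, each month B ← (B·(1+r))·(1 − 0.03), i.e. B shrinks by the factor (1+r)·0.97 = 0.9856.
This holds for months 1–105. Entering month 106 the balance is $1,144.91; 3% of the post-interest balance is now below $35.00, so the flat $35.00 minimum applies from here.
From month 106 a fixed $35.00 at rate r clears $1,144.91 in 47 more payments. Total: 105 + 47 = 152 months.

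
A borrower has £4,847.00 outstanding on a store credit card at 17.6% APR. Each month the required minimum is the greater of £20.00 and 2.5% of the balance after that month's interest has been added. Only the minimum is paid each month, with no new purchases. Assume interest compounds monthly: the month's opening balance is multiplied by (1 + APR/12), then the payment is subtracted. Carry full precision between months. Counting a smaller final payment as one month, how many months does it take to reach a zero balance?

Monthly rate r = 17.6%/12 = 1.46667% = 0.0146667.
While 2.5% of the post-interest balance exceeds £20.00, each month B ← (B·(1+r))·(1 − 0.025), i.e. B shrinks by the factor (1+r)·0.975 = 0.9893.
This holds for months 1–169. Entering month 170 the balance is £786.88; 2.5% of the post-interest balance is now below £20.00, so the flat £20.00 minimum applies from here.
From month 170 a fixed £20.00 at rate r clears £786.88 in 60 more payments. Total: 169 + 60 = 229 months.

229 months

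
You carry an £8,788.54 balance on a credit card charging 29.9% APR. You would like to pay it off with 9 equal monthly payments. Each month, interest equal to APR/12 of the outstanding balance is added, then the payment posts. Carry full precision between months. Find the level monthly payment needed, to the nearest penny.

£1,102.15

Monthly rate r = 29.9%/12 = 2.49167% = 0.0249167.
Level-payment amortization: P = B₀·r / (1 − (1+r)^(−n)) = 8788.54·0.0249167 / (1 − 1.02492^(−9)).
Denominator 1 − (1+r)^(−9) = 0.198685501.
P = 218.981 / 0.198685501 ≈ 1102.15.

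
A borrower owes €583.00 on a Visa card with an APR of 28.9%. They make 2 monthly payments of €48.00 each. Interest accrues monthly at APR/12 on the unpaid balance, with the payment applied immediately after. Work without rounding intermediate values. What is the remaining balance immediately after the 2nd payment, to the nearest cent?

Monthly rate r = 28.9%/12 = 2.40833% = 0.0240833.
Each month: B ← B·(1+r) − €48.00.
Month 1: interest €14.04; balance after payment €549.04.
Month 2: interest €13.22; balance after payment €514.26.

€514.26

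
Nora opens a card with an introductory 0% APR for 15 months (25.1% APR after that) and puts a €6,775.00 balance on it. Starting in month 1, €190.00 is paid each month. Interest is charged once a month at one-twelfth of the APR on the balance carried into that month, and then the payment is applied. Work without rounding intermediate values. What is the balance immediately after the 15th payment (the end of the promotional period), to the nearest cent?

Promo months 1–15 at r₀ = 0%/12 = 0; months 16+ at r₁ = 25.1%/12 = 0.0209167.
After month 15 (no interest yet): B = €6,775.00 − 15·€190.00 = €3,925.00.

€3,925.00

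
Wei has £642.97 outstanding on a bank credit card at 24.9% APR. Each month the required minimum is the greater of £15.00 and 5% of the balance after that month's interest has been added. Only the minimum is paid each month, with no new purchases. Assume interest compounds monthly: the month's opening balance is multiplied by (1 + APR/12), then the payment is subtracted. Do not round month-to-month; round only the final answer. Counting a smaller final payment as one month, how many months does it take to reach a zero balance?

Monthly rate r = 24.9%/12 = 2.075% = 0.02075.
While 5% of the post-interest balance exceeds £15.00, each month B ← (B·(1+r))·(1 − 0.05), i.e. B shrinks by the factor (1+r)·0.95 = 0.96971.
This holds for months 1–26. Entering month 27 the balance is £289.01; 5% of the post-interest balance is now below £15.00, so the flat £15.00 minimum applies from here.
From month 27 a fixed £15.00 at rate r clears £289.01 in 25 more payments. Total: 26 + 25 = 51 months.

51 months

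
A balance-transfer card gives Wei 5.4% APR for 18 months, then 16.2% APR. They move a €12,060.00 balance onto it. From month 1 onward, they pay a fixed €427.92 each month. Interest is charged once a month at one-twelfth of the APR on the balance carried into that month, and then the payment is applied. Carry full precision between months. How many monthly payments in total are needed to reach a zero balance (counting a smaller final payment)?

Promo months 1–18 at r₀ = 5.4%/12 = 0.0045; months 19+ at r₁ = 16.2%/12 = 0.0135.
After month 18: iterate B ← B·(1+r₀) − €427.92 for 18 months → €5,070.76.
Then at r₁ with €427.92/mo: n₂ = −ln(1 − r₁·B/P)/ln(1+r₁) ≈ 13.00 → 13 more payments.

31 months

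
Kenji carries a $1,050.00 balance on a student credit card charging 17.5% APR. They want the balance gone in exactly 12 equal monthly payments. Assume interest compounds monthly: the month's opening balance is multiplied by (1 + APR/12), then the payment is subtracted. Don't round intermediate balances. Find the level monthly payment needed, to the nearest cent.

$96.01

Monthly rate r = 17.5%/12 = 1.45833% = 0.0145833.
Level-payment amortization: P = B₀·r / (1 − (1+r)^(−n)) = 1050.00·0.0145833 / (1 − 1.01458^(−12)).
Denominator 1 − (1+r)^(−12) = 0.159481428.
P = 15.3125 / 0.159481428 ≈ 96.01.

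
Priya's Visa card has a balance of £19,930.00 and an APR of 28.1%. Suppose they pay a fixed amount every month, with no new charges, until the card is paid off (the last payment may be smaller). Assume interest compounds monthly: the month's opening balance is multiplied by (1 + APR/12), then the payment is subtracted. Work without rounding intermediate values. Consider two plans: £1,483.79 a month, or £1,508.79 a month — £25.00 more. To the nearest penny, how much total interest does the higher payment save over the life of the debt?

£89.34

Monthly rate r = 28.1%/12 = 2.34167% = 0.0234167.
At £1,483.79/mo: n = ⌈−ln(1 − rB₀/P)/ln(1+r)⌉ = 17 payments (last £471.74); total interest = total paid − £19,930.00 = £4,282.38.
At £1,508.79/mo: 16 payments (last £1,491.19); total interest £4,193.04.
Interest saved = £4,282.38 − £4,193.04 = £89.34.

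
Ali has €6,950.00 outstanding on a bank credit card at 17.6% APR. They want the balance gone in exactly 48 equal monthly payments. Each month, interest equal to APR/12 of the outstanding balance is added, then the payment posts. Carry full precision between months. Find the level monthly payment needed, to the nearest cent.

Monthly rate r = 17.6%/12 = 1.46667% = 0.0146667.
Level-payment amortization: P = B₀·r / (1 − (1+r)^(−n)) = 6950.00·0.0146667 / (1 − 1.01467^(−48)).
Denominator 1 − (1+r)^(−48) = 0.50286182.
P = 101.933 / 0.50286182 ≈ 202.71.

€202.71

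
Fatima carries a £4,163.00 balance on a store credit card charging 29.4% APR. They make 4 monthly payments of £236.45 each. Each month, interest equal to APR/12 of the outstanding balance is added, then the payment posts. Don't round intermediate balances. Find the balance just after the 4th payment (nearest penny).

£3,605.08

Monthly rate r = 29.4%/12 = 2.45% = 0.0245.
Each month: B ← B·(1+r) − £236.45.
Month 1: interest £101.99; balance after payment £4,028.54.
Month 2: interest £98.70; balance after payment £3,890.79.
Month 3: interest £95.32; balance after payment £3,749.67.
Month 4: interest £91.87; balance after payment £3,605.08.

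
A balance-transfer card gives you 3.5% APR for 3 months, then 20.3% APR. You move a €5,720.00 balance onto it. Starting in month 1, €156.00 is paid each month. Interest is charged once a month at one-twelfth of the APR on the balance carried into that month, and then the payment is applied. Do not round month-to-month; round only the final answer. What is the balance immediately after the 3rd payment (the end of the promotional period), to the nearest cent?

Promo months 1–3 at r₀ = 3.5%/12 = 0.00291667; months 4+ at r₁ = 20.3%/12 = 0.0169167.
After month 3: iterate B ← B·(1+r₀) − €156.00 for 3 months → €5,300.83.

€5,300.83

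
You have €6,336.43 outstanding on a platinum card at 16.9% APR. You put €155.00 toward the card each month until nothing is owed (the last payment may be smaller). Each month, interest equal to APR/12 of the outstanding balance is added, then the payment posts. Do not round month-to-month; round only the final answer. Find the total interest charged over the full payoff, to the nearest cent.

€3,166.39

Monthly rate r = 16.9%/12 = 1.40833% = 0.0140833.
Payoff takes n = ⌈−ln(1 − rB₀/P)/ln(1+r)⌉ = ⌈61.307⌉ = 62 payments; the last is €47.82.
Total paid = 61·€155.00 + €47.82 = €9,502.82.
Total interest = total paid − principal = €9,502.82 − €6,336.43 = €3,166.39.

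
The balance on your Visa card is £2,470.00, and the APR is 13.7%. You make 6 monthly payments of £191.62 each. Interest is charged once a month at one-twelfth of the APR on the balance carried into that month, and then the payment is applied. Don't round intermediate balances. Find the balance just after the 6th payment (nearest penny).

£1,461.06

Monthly rate r = 13.7%/12 = 1.14167% = 0.0114167.
Each month: B ← B·(1+r) − £191.62.
Month 1: interest £28.20; balance after payment £2,306.58.
Month 2: interest £26.33; balance after payment £2,141.29.
Month 3: interest £24.45; balance after payment £1,974.12.
Month 4: interest £22.54; balance after payment £1,805.04.
Month 5: interest £20.61; balance after payment £1,634.02.
Month 6: interest £18.66; balance after payment £1,461.06.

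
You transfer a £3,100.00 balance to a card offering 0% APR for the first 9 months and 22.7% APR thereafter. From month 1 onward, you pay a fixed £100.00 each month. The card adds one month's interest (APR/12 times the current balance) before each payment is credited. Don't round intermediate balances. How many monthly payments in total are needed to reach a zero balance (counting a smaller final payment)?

38 payments

Promo months 1–9 at r₀ = 0%/12 = 0; months 10+ at r₁ = 22.7%/12 = 0.0189167.
After month 9 (no interest yet): B = £3,100.00 − 9·£100.00 = £2,200.00.
Then at r₁ with £100.00/mo: n₂ = −ln(1 − r₁·B/P)/ln(1+r₁) ≈ 28.72 → 29 more payments.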